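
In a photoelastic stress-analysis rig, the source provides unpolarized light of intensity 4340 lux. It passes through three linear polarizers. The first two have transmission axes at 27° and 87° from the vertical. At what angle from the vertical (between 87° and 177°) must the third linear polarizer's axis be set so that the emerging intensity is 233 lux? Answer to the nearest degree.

Unpolarized light through the first polarizer → I₁ = ½ I₀, now polarized at 27°.
I₂ = I₁ cos²(87° − 27°) = 0.5 I₀ · cos²(60°) = 0.125 I₀.
Target fraction: 233 / 4340 lux = 0.05369 of I₀.
Need I₃/I₀ = 0.05369, so cos²(θ − 87°) = 0.05369 / 0.125 = 0.4295.
θ − 87° = arccos(√0.4295) = 49.1°, giving θ ≈ 87 + 49.1 = 136.1°.

θ ≈ 136°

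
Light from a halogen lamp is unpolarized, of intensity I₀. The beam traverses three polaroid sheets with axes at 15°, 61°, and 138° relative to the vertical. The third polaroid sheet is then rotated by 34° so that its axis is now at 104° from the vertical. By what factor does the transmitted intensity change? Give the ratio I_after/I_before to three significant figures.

I_new/I_old ≈ 10.6

Before rotation:
Unpolarized light through the first polarizer → I₁ = ½ I₀, now polarized at 15°.
I₂ = I₁ cos²(61° − 15°) = 0.5 I₀ · cos²(46°) = 0.2413 I₀.
I₃ = I₂ cos²(138° − 61°) = 0.2413 I₀ · cos²(77°) = 0.01221 I₀.
After rotation:
Unpolarized light through the first polarizer → I₁ = ½ I₀, now polarized at 15°.
I₂ = I₁ cos²(61° − 15°) = 0.5 I₀ · cos²(46°) = 0.2413 I₀.
I₃ = I₂ cos²(104° − 61°) = 0.2413 I₀ · cos²(43°) = 0.1291 I₀.
Ratio = 0.1291 / 0.01221 = 10.57.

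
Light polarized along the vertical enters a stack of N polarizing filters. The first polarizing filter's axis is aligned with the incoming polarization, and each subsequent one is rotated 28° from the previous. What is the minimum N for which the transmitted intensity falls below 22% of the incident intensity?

N = 8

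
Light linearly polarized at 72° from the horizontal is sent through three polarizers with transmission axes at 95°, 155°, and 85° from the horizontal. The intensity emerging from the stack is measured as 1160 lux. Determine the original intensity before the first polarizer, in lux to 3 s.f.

I₀ ≈ 4.68e4 lux

By Malus's law, I₁ = I₀ cos²(95° − 72°) = I₀ cos²(23°) = 0.8473 I₀.
I₂ = I₁ cos²(155° − 95°) = 0.8473 I₀ · cos²(60°) = 0.2118 I₀.
I₃ = I₂ cos²(85° − 155°) = 0.2118 I₀ · cos²(70°) = 0.02478 I₀.
So 1160 lux = 0.02478 I₀, giving I₀ = 1160/0.02478 = 4.681e+04 lux.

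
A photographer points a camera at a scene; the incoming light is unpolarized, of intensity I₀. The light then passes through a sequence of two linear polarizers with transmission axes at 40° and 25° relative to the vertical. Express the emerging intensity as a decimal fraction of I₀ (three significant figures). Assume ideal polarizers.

≈ 0.467 I₀

Unpolarized light through the first polarizer → I₁ = ½ I₀, now polarized at 40°.
I₂ = I₁ cos²(25° − 40°) = 0.5 I₀ · cos²(15°) = 0.4665 I₀.
Transmitted fraction = 0.4665.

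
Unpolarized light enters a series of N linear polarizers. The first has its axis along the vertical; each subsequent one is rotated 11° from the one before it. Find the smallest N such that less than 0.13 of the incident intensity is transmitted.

First polarizer halves the unpolarized light: factor 1/2.
Each further stage multiplies by cos²(11°) = 0.9636.
After N polarizers: T = 0.5·0.9636^(N−1). Require T < 0.13 ⇒ N−1 > ln(0.13/0.5)/ln(0.9636) = 36.32, so N−1 ≥ 37 and N = 38.
Check: N=38 gives T = 0.1268 < 0.13; N=37 gives T = 0.1316.

N = 38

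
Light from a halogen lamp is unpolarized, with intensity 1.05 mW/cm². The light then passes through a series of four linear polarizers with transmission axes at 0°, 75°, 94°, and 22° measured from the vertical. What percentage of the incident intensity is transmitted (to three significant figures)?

Unpolarized light through the first polarizer → I₁ = 1.05 mW/cm²/2 = 0.525 mW/cm², polarized at 0°.
I₂ = I₁ · cos²(75°) = 0.525 · 0.06699 = 0.03517 mW/cm².
I₃ = I₂ · cos²(19°) = 0.03517 · 0.894 = 0.03144 mW/cm².
I₄ = I₃ · cos²(72°) = 0.03144 · 0.09549 = 0.003002 mW/cm².
That is 0.2859% of the incident intensity.

≈ 0.286%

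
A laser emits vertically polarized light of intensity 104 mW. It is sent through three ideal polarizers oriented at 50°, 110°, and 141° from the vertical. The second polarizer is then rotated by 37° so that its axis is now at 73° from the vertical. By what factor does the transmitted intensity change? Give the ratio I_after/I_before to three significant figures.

Before rotation:
By Malus's law, I₁ = I₀ cos²(50° − 0°) = I₀ cos²(50°) = 0.4132 I₀.
I₂ = I₁ cos²(110° − 50°) = 0.4132 I₀ · cos²(60°) = 0.1033 I₀.
I₃ = I₂ cos²(141° − 110°) = 0.1033 I₀ · cos²(31°) = 0.07589 I₀.
After rotation:
I₁ = I₀ cos²(50° − 0°) = I₀ cos²(50°) = 0.4132 I₀.
I₂ = I₁ cos²(73° − 50°) = 0.4132 I₀ · cos²(23°) = 0.3501 I₀.
I₃ = I₂ cos²(141° − 73°) = 0.3501 I₀ · cos²(68°) = 0.04913 I₀.
Ratio = 0.04913 / 0.07589 = 0.6473.

I_new/I_old ≈ 0.647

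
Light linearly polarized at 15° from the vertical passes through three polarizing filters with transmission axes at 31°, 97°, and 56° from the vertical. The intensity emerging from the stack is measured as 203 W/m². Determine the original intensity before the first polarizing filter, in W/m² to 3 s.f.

I₁ = I₀ cos²(31° − 15°) = I₀ cos²(16°) = 0.924 I₀.
I₂ = I₁ cos²(97° − 31°) = 0.924 I₀ · cos²(66°) = 0.1529 I₀.
I₃ = I₂ cos²(56° − 97°) = 0.1529 I₀ · cos²(41°) = 0.08707 I₀.
So 203 W/m² = 0.08707 I₀, giving I₀ = 203/0.08707 = 2331 W/m².

I₀ ≈ 2330 W/m²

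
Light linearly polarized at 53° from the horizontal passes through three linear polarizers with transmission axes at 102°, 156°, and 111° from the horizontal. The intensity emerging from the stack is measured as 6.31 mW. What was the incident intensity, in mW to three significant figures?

I₀ ≈ 84.9 mW

By Malus's law, I₁ = I₀ cos²(102° − 53°) = I₀ cos²(49°) = 0.4304 I₀.
I₂ = I₁ cos²(156° − 102°) = 0.4304 I₀ · cos²(54°) = 0.1487 I₀.
I₃ = I₂ cos²(111° − 156°) = 0.1487 I₀ · cos²(45°) = 0.07435 I₀.
So 6.31 mW = 0.07435 I₀, giving I₀ = 6.31/0.07435 = 84.87 mW.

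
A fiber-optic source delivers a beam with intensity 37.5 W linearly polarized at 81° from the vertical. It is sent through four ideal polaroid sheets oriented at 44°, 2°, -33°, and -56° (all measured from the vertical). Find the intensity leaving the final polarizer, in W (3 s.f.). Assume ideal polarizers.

I ≈ 7.51 W

By Malus's law, I₁ = 37.5 W · cos²(37°) = 23.92 W.
I₂ = I₁ · cos²(42°) = 23.92 · 0.5523 = 13.21 W.
I₃ = I₂ · cos²(35°) = 13.21 · 0.671 = 8.863 W.
I₄ = I₃ · cos²(23°) = 8.863 · 0.8473 = 7.51 W.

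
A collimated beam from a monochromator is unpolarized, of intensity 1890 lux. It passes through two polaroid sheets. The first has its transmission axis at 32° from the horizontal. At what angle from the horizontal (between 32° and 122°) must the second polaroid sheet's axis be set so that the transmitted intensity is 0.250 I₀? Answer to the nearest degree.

Unpolarized light through the first polarizer → I₁ = ½ I₀, now polarized at 32°.
Need I₂/I₀ = 0.25, so cos²(θ − 32°) = 0.25 / 0.5 = 0.5.
θ − 32° = arccos(√0.5) = 45.0°, giving θ ≈ 32 + 45.0 = 77.0°.

θ ≈ 77°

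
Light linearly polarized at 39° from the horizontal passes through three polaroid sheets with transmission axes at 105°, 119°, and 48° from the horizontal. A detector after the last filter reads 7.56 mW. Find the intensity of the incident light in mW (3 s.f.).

I₀ ≈ 458 mW

By Malus's law, I₁ = I₀ cos²(105° − 39°) = I₀ cos²(66°) = 0.1654 I₀.
I₂ = I₁ cos²(119° − 105°) = 0.1654 I₀ · cos²(14°) = 0.1558 I₀.
I₃ = I₂ cos²(48° − 119°) = 0.1558 I₀ · cos²(71°) = 0.01651 I₀.
So 7.56 mW = 0.01651 I₀, giving I₀ = 7.56/0.01651 = 457.9 mW.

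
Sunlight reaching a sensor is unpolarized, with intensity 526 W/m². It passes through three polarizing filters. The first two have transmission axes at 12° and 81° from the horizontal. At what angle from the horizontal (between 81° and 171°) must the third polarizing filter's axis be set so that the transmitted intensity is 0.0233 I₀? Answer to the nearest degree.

θ ≈ 134°

Unpolarized light through the first polarizer → I₁ = ½ I₀, now polarized at 12°.
I₂ = I₁ cos²(81° − 12°) = 0.5 I₀ · cos²(69°) = 0.06421 I₀.
Need I₃/I₀ = 0.0233, so cos²(θ − 81°) = 0.0233 / 0.06421 = 0.3629.
θ − 81° = arccos(√0.3629) = 53.0°, giving θ ≈ 81 + 53.0 = 134.0°.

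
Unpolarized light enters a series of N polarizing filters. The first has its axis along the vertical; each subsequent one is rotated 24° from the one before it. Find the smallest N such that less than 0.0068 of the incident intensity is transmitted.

N = 25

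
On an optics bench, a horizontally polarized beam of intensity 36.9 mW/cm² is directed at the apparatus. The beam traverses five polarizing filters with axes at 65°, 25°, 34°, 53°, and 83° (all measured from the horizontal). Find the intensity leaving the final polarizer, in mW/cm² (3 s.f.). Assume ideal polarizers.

I ≈ 2.53 mW/cm²

By Malus's law, I₁ = 36.9 mW/cm² · cos²(65°) = 6.591 mW/cm².
I₂ = I₁ · cos²(40°) = 6.591 · 0.5868 = 3.868 mW/cm².
I₃ = I₂ · cos²(9°) = 3.868 · 0.9755 = 3.773 mW/cm².
I₄ = I₃ · cos²(19°) = 3.773 · 0.894 = 3.373 mW/cm².
I₅ = I₄ · cos²(30°) = 3.373 · 0.75 = 2.53 mW/cm².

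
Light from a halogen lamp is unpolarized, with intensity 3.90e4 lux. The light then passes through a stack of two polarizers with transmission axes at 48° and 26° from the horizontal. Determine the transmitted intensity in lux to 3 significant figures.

I ≈ 1.68e4 lux

Unpolarized light through the first polarizer → I₁ = 3.90e4 lux/2 = 1.95e+04 lux, polarized at 48°.
I₂ = I₁ · cos²(22°) = 1.95e+04 · 0.8597 = 1.676e+04 lux.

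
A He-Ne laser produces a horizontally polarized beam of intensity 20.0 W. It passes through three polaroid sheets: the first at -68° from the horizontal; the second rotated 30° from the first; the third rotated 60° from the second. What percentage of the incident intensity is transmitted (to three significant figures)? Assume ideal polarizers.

I₁ = 20.0 W · cos²(68°) = 2.807 W.
I₂ = I₁ · cos²(30°) = 2.807 · 0.75 = 2.105 W.
I₃ = I₂ · cos²(60°) = 2.105 · 0.25 = 0.5262 W.
That is 2.631% of the incident intensity.

≈ 2.63%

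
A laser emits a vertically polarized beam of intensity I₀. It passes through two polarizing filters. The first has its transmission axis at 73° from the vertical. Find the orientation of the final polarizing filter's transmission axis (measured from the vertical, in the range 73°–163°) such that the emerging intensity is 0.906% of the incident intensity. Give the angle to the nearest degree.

θ ≈ 144°

By Malus's law, I₁ = I₀ cos²(73° − 0°) = I₀ cos²(73°) = 0.08548 I₀.
Need I₂/I₀ = 0.00906, so cos²(θ − 73°) = 0.00906 / 0.08548 = 0.106.
θ − 73° = arccos(√0.106) = 71.0°, giving θ ≈ 73 + 71.0 = 144.0°.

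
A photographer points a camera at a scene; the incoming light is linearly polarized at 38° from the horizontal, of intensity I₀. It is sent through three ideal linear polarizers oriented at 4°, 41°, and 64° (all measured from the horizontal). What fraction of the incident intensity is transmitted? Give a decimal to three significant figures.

≈ 0.371 I₀

I₁ = I₀ cos²(4° − 38°) = I₀ cos²(34°) = 0.6873 I₀.
I₂ = I₁ cos²(41° − 4°) = 0.6873 I₀ · cos²(37°) = 0.4384 I₀.
I₃ = I₂ cos²(64° − 41°) = 0.4384 I₀ · cos²(23°) = 0.3714 I₀.
Transmitted fraction = 0.3714.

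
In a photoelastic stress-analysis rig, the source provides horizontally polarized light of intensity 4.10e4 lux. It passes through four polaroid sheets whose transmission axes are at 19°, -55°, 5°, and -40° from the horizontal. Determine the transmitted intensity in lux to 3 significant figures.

I ≈ 348 lux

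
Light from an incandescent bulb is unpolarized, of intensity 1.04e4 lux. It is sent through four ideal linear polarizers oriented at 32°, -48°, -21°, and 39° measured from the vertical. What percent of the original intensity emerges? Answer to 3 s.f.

≈ 0.299%

Unpolarized light through the first polarizer → I₁ = 1.04e4 lux/2 = 5200 lux, polarized at 32°.
I₂ = I₁ · cos²(80°) = 5200 · 0.03015 = 156.8 lux.
I₃ = I₂ · cos²(27°) = 156.8 · 0.7939 = 124.5 lux.
I₄ = I₃ · cos²(60°) = 124.5 · 0.25 = 31.12 lux.
That is 0.2992% of the incident intensity.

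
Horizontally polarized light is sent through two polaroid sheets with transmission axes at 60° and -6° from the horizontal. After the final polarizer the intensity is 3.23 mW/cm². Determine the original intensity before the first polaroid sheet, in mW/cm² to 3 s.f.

I₀ ≈ 78.1 mW/cm²

I₁ = I₀ cos²(60° − 0°) = I₀ cos²(60°) = 0.25 I₀.
I₂ = I₁ cos²(-6° − 60°) = 0.25 I₀ · cos²(66°) = 0.04136 I₀.
So 3.23 mW/cm² = 0.04136 I₀, giving I₀ = 3.23/0.04136 = 78.1 mW/cm².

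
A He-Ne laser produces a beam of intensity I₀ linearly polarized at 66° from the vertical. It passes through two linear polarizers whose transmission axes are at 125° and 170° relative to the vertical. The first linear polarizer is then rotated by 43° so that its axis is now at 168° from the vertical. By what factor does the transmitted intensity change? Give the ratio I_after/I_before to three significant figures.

Before rotation:
I₁ = I₀ cos²(125° − 66°) = I₀ cos²(59°) = 0.2653 I₀.
I₂ = I₁ cos²(170° − 125°) = 0.2653 I₀ · cos²(45°) = 0.1326 I₀.
After rotation:
I₁ = I₀ cos²(168° − 66°) = I₀ cos²(78°) = 0.04323 I₀.
I₂ = I₁ cos²(170° − 168°) = 0.04323 I₀ · cos²(2°) = 0.04317 I₀.
Ratio = 0.04317 / 0.1326 = 0.3255.

I_new/I_old ≈ 0.326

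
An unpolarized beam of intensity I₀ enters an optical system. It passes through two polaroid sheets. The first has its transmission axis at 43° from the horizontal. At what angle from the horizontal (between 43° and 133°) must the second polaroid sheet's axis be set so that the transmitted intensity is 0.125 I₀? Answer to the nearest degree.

θ ≈ 103°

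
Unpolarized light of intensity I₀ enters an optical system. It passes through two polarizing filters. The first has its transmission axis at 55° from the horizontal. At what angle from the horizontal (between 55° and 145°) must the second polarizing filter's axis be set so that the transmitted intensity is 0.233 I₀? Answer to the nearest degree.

θ ≈ 102°

Unpolarized light through the first polarizer → I₁ = ½ I₀, now polarized at 55°.
Need I₂/I₀ = 0.233, so cos²(θ − 55°) = 0.233 / 0.5 = 0.466.
θ − 55° = arccos(√0.466) = 46.9°, giving θ ≈ 55 + 46.9 = 101.9°.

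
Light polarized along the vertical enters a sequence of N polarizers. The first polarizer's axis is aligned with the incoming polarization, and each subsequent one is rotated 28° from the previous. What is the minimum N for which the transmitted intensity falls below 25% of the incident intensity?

N = 7

First polarizer is aligned with the polarization: full transmission.
Each further stage multiplies by cos²(28°) = 0.7796.
After N polarizers: T = 0.7796^(N−1). Require T < 0.25 ⇒ N−1 > ln(0.25)/ln(0.7796) = 5.57, so N−1 ≥ 6 and N = 7.
Check: N=7 gives T = 0.2245 < 0.25; N=6 gives T = 0.288.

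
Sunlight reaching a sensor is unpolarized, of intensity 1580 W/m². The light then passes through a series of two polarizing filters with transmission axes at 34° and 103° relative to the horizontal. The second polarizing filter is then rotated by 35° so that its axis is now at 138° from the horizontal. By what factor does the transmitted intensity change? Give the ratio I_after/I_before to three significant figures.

I_new/I_old ≈ 0.456

Before rotation:
Unpolarized light through the first polarizer → I₁ = ½ I₀, now polarized at 34°.
I₂ = I₁ cos²(103° − 34°) = 0.5 I₀ · cos²(69°) = 0.06421 I₀.
After rotation:
Unpolarized light through the first polarizer → I₁ = ½ I₀, now polarized at 34°.
Angle between axes 1 and 2: 76°. I₂ = 0.5 I₀ · cos²(76°) = 0.02926 I₀.
Ratio = 0.02926 / 0.06421 = 0.4557.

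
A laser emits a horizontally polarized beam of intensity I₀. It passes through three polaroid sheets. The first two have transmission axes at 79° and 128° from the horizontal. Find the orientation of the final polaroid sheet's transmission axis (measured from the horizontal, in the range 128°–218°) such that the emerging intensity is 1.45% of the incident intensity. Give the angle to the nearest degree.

By Malus's law, I₁ = I₀ cos²(79° − 0°) = I₀ cos²(79°) = 0.03641 I₀.
I₂ = I₁ cos²(128° − 79°) = 0.03641 I₀ · cos²(49°) = 0.01567 I₀.
Need I₃/I₀ = 0.0145, so cos²(θ − 128°) = 0.0145 / 0.01567 = 0.9253.
θ − 128° = arccos(√0.9253) = 15.9°, giving θ ≈ 128 + 15.9 = 143.9°.

θ ≈ 144°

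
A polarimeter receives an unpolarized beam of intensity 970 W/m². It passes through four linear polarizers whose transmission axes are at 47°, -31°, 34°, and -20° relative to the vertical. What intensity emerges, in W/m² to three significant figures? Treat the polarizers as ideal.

Unpolarized light through the first polarizer → I₁ = 970 W/m²/2 = 485 W/m², polarized at 47°.
I₂ = I₁ · cos²(78°) = 485 · 0.04323 = 20.97 W/m².
I₃ = I₂ · cos²(65°) = 20.97 · 0.1786 = 3.745 W/m².
I₄ = I₃ · cos²(54°) = 3.745 · 0.3455 = 1.294 W/m².

I ≈ 1.29 W/m²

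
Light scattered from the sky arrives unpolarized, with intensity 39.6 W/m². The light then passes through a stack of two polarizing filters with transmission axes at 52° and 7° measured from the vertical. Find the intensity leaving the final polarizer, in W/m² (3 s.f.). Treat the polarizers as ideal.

Unpolarized light through the first polarizer → I₁ = 39.6 W/m²/2 = 19.8 W/m², polarized at 52°.
I₂ = I₁ · cos²(45°) = 19.8 · 0.5 = 9.9 W/m².

I ≈ 9.90 W/m²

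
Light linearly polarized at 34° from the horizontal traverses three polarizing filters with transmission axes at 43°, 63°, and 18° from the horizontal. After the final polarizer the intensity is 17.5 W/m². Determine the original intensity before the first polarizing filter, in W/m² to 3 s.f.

I₁ = I₀ cos²(43° − 34°) = I₀ cos²(9°) = 0.9755 I₀.
I₂ = I₁ cos²(63° − 43°) = 0.9755 I₀ · cos²(20°) = 0.8614 I₀.
I₃ = I₂ cos²(18° − 63°) = 0.8614 I₀ · cos²(45°) = 0.4307 I₀.
So 17.5 W/m² = 0.4307 I₀, giving I₀ = 17.5/0.4307 = 40.63 W/m².

I₀ ≈ 40.6 W/m²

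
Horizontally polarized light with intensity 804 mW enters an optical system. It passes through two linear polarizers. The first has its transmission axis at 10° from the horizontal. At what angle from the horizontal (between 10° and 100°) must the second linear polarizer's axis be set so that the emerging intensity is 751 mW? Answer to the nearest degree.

By Malus's law, I₁ = I₀ cos²(10° − 0°) = I₀ cos²(10°) = 0.9698 I₀.
Target fraction: 751 / 804 mW = 0.9341 of I₀.
Need I₂/I₀ = 0.9341, so cos²(θ − 10°) = 0.9341 / 0.9698 = 0.9631.
θ − 10° = arccos(√0.9631) = 11.1°, giving θ ≈ 10 + 11.1 = 21.1°.

θ ≈ 21°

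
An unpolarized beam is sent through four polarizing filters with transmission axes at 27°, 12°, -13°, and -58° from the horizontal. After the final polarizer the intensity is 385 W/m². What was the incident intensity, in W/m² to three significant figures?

I₀ ≈ 2010 W/m²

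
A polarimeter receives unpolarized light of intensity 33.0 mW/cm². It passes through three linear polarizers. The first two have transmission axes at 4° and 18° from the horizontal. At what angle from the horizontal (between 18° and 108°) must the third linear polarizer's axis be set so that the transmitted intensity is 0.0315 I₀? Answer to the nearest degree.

θ ≈ 93°

Unpolarized light through the first polarizer → I₁ = ½ I₀, now polarized at 4°.
I₂ = I₁ cos²(18° − 4°) = 0.5 I₀ · cos²(14°) = 0.4707 I₀.
Need I₃/I₀ = 0.0315, so cos²(θ − 18°) = 0.0315 / 0.4707 = 0.06692.
θ − 18° = arccos(√0.06692) = 75.0°, giving θ ≈ 18 + 75.0 = 93.0°.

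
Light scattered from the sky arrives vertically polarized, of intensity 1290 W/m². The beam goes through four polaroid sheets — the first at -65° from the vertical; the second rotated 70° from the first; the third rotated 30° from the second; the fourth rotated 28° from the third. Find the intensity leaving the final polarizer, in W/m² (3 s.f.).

I ≈ 15.8 W/m²

I₁ = 1290 W/m² · cos²(65°) = 230.4 W/m².
I₂ = I₁ · cos²(70°) = 230.4 · 0.117 = 26.95 W/m².
I₃ = I₂ · cos²(30°) = 26.95 · 0.75 = 20.21 W/m².
I₄ = I₃ · cos²(28°) = 20.21 · 0.7796 = 15.76 W/m².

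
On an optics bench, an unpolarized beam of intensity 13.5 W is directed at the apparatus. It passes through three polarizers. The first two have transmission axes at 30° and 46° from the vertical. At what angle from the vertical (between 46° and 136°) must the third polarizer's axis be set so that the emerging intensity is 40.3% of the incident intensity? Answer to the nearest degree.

Unpolarized light through the first polarizer → I₁ = ½ I₀, now polarized at 30°.
I₂ = I₁ cos²(46° − 30°) = 0.5 I₀ · cos²(16°) = 0.462 I₀.
Need I₃/I₀ = 0.403, so cos²(θ − 46°) = 0.403 / 0.462 = 0.8723.
θ − 46° = arccos(√0.8723) = 20.9°, giving θ ≈ 46 + 20.9 = 66.9°.

θ ≈ 67°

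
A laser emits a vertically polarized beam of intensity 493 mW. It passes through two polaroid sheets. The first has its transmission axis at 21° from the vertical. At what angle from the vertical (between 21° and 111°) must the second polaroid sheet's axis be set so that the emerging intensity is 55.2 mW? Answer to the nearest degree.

By Malus's law, I₁ = I₀ cos²(21° − 0°) = I₀ cos²(21°) = 0.8716 I₀.
Target fraction: 55.2 / 493 mW = 0.112 of I₀.
Need I₂/I₀ = 0.112, so cos²(θ − 21°) = 0.112 / 0.8716 = 0.1285.
θ − 21° = arccos(√0.1285) = 69.0°, giving θ ≈ 21 + 69.0 = 90.0°.

θ ≈ 90°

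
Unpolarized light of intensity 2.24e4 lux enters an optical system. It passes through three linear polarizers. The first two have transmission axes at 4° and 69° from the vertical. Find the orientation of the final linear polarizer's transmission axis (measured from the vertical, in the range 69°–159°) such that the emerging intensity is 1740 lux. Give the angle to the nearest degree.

θ ≈ 90°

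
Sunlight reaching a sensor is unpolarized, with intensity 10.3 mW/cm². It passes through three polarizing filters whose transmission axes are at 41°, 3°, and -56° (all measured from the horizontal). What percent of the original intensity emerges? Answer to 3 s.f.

≈ 8.24%

Unpolarized light through the first polarizer → I₁ = 10.3 mW/cm²/2 = 5.15 mW/cm², polarized at 41°.
I₂ = I₁ · cos²(38°) = 5.15 · 0.621 = 3.198 mW/cm².
I₃ = I₂ · cos²(59°) = 3.198 · 0.2653 = 0.8483 mW/cm².
That is 8.236% of the incident intensity.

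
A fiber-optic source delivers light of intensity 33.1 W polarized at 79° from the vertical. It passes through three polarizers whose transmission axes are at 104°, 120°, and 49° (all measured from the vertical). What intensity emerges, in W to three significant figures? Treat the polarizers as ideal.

I ≈ 2.66 W

I₁ = 33.1 W · cos²(25°) = 27.19 W.
I₂ = I₁ · cos²(16°) = 27.19 · 0.924 = 25.12 W.
I₃ = I₂ · cos²(71°) = 25.12 · 0.106 = 2.663 W.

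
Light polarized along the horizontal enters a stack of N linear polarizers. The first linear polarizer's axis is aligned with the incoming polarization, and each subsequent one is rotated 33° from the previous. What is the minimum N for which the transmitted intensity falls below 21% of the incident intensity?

N = 6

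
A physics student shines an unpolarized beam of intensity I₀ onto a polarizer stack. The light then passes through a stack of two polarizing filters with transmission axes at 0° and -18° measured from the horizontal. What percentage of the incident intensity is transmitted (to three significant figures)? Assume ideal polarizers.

≈ 45.2%

Unpolarized light through the first polarizer → I₁ = ½ I₀, now polarized at 0°.
I₂ = I₁ cos²(-18° − 0°) = 0.5 I₀ · cos²(18°) = 0.4523 I₀.
That is 45.23% of the incident intensity.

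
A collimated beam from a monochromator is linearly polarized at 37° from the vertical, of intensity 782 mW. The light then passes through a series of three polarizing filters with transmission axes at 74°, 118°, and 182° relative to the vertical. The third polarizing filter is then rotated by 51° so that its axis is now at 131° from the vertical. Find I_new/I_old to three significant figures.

Before rotation:
I₁ = I₀ cos²(74° − 37°) = I₀ cos²(37°) = 0.6378 I₀.
I₂ = I₁ cos²(118° − 74°) = 0.6378 I₀ · cos²(44°) = 0.33 I₀.
I₃ = I₂ cos²(182° − 118°) = 0.33 I₀ · cos²(64°) = 0.06342 I₀.
After rotation:
I₁ = I₀ cos²(74° − 37°) = I₀ cos²(37°) = 0.6378 I₀.
I₂ = I₁ cos²(118° − 74°) = 0.6378 I₀ · cos²(44°) = 0.33 I₀.
I₃ = I₂ cos²(131° − 118°) = 0.33 I₀ · cos²(13°) = 0.3133 I₀.
Ratio = 0.3133 / 0.06342 = 4.94.

I_new/I_old ≈ 4.94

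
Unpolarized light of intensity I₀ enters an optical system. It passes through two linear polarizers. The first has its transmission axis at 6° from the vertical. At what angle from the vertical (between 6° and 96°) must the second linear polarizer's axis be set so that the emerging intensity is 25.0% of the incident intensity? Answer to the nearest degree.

Unpolarized light through the first polarizer → I₁ = ½ I₀, now polarized at 6°.
Need I₂/I₀ = 0.25, so cos²(θ − 6°) = 0.25 / 0.5 = 0.5.
θ − 6° = arccos(√0.5) = 45.0°, giving θ ≈ 6 + 45.0 = 51.0°.

θ ≈ 51°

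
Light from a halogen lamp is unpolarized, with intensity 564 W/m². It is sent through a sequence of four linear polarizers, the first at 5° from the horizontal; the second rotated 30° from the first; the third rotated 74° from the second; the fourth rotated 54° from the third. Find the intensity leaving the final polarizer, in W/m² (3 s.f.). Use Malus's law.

Unpolarized light through the first polarizer → I₁ = 564 W/m²/2 = 282 W/m², polarized at 5°.
I₂ = I₁ · cos²(30°) = 282 · 0.75 = 211.5 W/m².
I₃ = I₂ · cos²(74°) = 211.5 · 0.07598 = 16.07 W/m².
I₄ = I₃ · cos²(54°) = 16.07 · 0.3455 = 5.552 W/m².

I ≈ 5.55 W/m²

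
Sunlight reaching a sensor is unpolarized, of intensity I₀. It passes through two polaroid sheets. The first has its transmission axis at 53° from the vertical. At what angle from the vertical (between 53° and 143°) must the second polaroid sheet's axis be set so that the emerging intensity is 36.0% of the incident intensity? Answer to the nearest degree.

Unpolarized light through the first polarizer → I₁ = ½ I₀, now polarized at 53°.
Need I₂/I₀ = 0.36, so cos²(θ − 53°) = 0.36 / 0.5 = 0.72.
θ − 53° = arccos(√0.72) = 31.9°, giving θ ≈ 53 + 31.9 = 84.9°.

θ ≈ 85°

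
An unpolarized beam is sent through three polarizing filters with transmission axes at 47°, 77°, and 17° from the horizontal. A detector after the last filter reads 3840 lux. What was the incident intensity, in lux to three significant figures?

Unpolarized light through the first polarizer → I₁ = ½ I₀, now polarized at 47°.
I₂ = I₁ cos²(77° − 47°) = 0.5 I₀ · cos²(30°) = 0.375 I₀.
I₃ = I₂ cos²(17° − 77°) = 0.375 I₀ · cos²(60°) = 0.09375 I₀.
So 3840 lux = 0.09375 I₀, giving I₀ = 3840/0.09375 = 4.096e+04 lux.

I₀ ≈ 4.10e4 lux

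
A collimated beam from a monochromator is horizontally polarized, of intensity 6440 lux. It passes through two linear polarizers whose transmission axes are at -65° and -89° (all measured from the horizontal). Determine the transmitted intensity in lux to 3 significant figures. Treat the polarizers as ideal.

By Malus's law, I₁ = 6440 lux · cos²(65°) = 1150 lux.
I₂ = I₁ · cos²(24°) = 1150 · 0.8346 = 959.9 lux.

I ≈ 960 lux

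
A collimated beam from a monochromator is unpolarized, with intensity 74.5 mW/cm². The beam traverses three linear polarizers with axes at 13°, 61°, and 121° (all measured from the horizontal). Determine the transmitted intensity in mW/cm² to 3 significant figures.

Unpolarized light through the first polarizer → I₁ = 74.5 mW/cm²/2 = 37.25 mW/cm², polarized at 13°.
I₂ = I₁ · cos²(48°) = 37.25 · 0.4477 = 16.68 mW/cm².
I₃ = I₂ · cos²(60°) = 16.68 · 0.25 = 4.17 mW/cm².

I ≈ 4.17 mW/cm²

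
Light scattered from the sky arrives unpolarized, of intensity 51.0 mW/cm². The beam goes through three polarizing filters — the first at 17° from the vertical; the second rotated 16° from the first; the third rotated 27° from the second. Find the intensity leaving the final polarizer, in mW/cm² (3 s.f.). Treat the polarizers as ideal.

I ≈ 18.7 mW/cm²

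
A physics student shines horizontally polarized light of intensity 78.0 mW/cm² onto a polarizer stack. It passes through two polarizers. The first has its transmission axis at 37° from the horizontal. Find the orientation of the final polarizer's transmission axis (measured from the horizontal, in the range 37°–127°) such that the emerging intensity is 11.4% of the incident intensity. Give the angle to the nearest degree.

θ ≈ 102°

By Malus's law, I₁ = I₀ cos²(37° − 0°) = I₀ cos²(37°) = 0.6378 I₀.
Need I₂/I₀ = 0.114, so cos²(θ − 37°) = 0.114 / 0.6378 = 0.1787.
θ − 37° = arccos(√0.1787) = 65.0°, giving θ ≈ 37 + 65.0 = 102.0°.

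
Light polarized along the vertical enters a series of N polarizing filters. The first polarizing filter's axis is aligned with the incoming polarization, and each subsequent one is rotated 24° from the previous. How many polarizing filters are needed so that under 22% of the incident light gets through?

N = 10

First polarizer is aligned with the polarization: full transmission.
Each further stage multiplies by cos²(24°) = 0.8346.
After N polarizers: T = 0.8346^(N−1). Require T < 0.22 ⇒ N−1 > ln(0.22)/ln(0.8346) = 8.37, so N−1 ≥ 9 and N = 10.
Check: N=10 gives T = 0.1964 < 0.22; N=9 gives T = 0.2353.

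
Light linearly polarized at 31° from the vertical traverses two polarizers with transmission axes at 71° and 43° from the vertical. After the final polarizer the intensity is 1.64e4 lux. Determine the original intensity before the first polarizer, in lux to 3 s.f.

I₁ = I₀ cos²(71° − 31°) = I₀ cos²(40°) = 0.5868 I₀.
I₂ = I₁ cos²(43° − 71°) = 0.5868 I₀ · cos²(28°) = 0.4575 I₀.
So 1.64e4 lux = 0.4575 I₀, giving I₀ = 1.64e4/0.4575 = 3.585e+04 lux.

I₀ ≈ 3.58e4 lux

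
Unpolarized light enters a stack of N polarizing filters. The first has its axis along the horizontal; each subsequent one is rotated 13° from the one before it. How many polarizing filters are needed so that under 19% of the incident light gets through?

First polarizer halves the unpolarized light: factor 1/2.
Each further stage multiplies by cos²(13°) = 0.9494.
After N polarizers: T = 0.5·0.9494^(N−1). Require T < 0.19 ⇒ N−1 > ln(0.19/0.5)/ln(0.9494) = 18.63, so N−1 ≥ 19 and N = 20.
Check: N=20 gives T = 0.1864 < 0.19; N=19 gives T = 0.1964.

N = 20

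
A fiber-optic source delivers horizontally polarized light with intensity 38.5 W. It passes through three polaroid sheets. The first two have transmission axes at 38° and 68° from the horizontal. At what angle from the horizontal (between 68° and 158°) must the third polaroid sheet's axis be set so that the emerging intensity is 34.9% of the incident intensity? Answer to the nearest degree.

I₁ = I₀ cos²(38° − 0°) = I₀ cos²(38°) = 0.621 I₀.
I₂ = I₁ cos²(68° − 38°) = 0.621 I₀ · cos²(30°) = 0.4657 I₀.
Need I₃/I₀ = 0.349, so cos²(θ − 68°) = 0.349 / 0.4657 = 0.7494.
θ − 68° = arccos(√0.7494) = 30.0°, giving θ ≈ 68 + 30.0 = 98.0°.

θ ≈ 98°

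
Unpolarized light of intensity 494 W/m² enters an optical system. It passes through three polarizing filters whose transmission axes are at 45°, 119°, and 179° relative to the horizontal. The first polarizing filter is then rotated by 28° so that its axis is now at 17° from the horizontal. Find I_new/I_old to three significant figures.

Before rotation:
Unpolarized light through the first polarizer → I₁ = ½ I₀, now polarized at 45°.
I₂ = I₁ cos²(119° − 45°) = 0.5 I₀ · cos²(74°) = 0.03799 I₀.
I₃ = I₂ cos²(179° − 119°) = 0.03799 I₀ · cos²(60°) = 0.009497 I₀.
After rotation:
Unpolarized light through the first polarizer → I₁ = ½ I₀, now polarized at 17°.
Angle between axes 1 and 2: 78°. I₂ = 0.5 I₀ · cos²(78°) = 0.02161 I₀.
I₃ = I₂ cos²(179° − 119°) = 0.02161 I₀ · cos²(60°) = 0.005403 I₀.
Ratio = 0.005403 / 0.009497 = 0.569.

I_new/I_old ≈ 0.569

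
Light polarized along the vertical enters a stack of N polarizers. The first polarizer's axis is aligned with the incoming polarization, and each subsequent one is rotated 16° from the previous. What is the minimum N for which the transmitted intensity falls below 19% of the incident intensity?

First polarizer is aligned with the polarization: full transmission.
Each further stage multiplies by cos²(16°) = 0.924.
After N polarizers: T = 0.924^(N−1). Require T < 0.19 ⇒ N−1 > ln(0.19)/ln(0.924) = 21.02, so N−1 ≥ 22 and N = 23.
Check: N=23 gives T = 0.1758 < 0.19; N=22 gives T = 0.1903.

N = 23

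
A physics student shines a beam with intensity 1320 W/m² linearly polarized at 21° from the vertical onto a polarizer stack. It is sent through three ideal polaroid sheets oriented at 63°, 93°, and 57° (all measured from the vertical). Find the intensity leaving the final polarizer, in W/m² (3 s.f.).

I₁ = 1320 W/m² · cos²(42°) = 729 W/m².
I₂ = I₁ · cos²(30°) = 729 · 0.75 = 546.7 W/m².
I₃ = I₂ · cos²(36°) = 546.7 · 0.6545 = 357.8 W/m².

I ≈ 358 W/m²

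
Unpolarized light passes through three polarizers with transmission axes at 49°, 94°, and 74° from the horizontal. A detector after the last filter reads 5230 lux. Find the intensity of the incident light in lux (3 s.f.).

I₀ ≈ 2.37e4 lux

Unpolarized light through the first polarizer → I₁ = ½ I₀, now polarized at 49°.
I₂ = I₁ cos²(94° − 49°) = 0.5 I₀ · cos²(45°) = 0.25 I₀.
I₃ = I₂ cos²(74° − 94°) = 0.25 I₀ · cos²(20°) = 0.2208 I₀.
So 5230 lux = 0.2208 I₀, giving I₀ = 5230/0.2208 = 2.369e+04 lux.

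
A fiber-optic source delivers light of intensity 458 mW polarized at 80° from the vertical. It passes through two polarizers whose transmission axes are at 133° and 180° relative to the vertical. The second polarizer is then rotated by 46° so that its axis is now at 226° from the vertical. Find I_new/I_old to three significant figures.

Before rotation:
By Malus's law, I₁ = I₀ cos²(133° − 80°) = I₀ cos²(53°) = 0.3622 I₀.
I₂ = I₁ cos²(180° − 133°) = 0.3622 I₀ · cos²(47°) = 0.1685 I₀.
After rotation:
I₁ = I₀ cos²(133° − 80°) = I₀ cos²(53°) = 0.3622 I₀.
Angle between axes 1 and 2: 87°. I₂ = 0.3622 I₀ · cos²(87°) = 0.000992 I₀.
Ratio = 0.000992 / 0.1685 = 0.005889.

I_new/I_old ≈ 0.00589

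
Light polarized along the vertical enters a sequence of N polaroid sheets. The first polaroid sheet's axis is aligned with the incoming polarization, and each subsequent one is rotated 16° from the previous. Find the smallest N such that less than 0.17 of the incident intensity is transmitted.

First polarizer is aligned with the polarization: full transmission.
Each further stage multiplies by cos²(16°) = 0.924.
After N polarizers: T = 0.924^(N−1). Require T < 0.17 ⇒ N−1 > ln(0.17)/ln(0.924) = 22.42, so N−1 ≥ 23 and N = 24.
Check: N=24 gives T = 0.1624 < 0.17; N=23 gives T = 0.1758.

N = 24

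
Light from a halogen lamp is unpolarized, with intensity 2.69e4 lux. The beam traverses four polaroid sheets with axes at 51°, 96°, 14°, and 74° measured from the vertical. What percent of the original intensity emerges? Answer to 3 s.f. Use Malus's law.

≈ 0.121%

Unpolarized light through the first polarizer → I₁ = 2.69e4 lux/2 = 1.345e+04 lux, polarized at 51°.
I₂ = I₁ · cos²(45°) = 1.345e+04 · 0.5 = 6725 lux.
I₃ = I₂ · cos²(82°) = 6725 · 0.01937 = 130.3 lux.
I₄ = I₃ · cos²(60°) = 130.3 · 0.25 = 32.56 lux.
That is 0.1211% of the incident intensity.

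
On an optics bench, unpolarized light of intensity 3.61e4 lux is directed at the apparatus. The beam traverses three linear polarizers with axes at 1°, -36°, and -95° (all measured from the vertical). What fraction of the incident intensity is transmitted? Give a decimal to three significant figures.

I/I₀ ≈ 0.0846

Unpolarized light through the first polarizer → I₁ = 3.61e4 lux/2 = 1.805e+04 lux, polarized at 1°.
I₂ = I₁ · cos²(37°) = 1.805e+04 · 0.6378 = 1.151e+04 lux.
I₃ = I₂ · cos²(59°) = 1.151e+04 · 0.2653 = 3054 lux.
Transmitted fraction = 0.0846.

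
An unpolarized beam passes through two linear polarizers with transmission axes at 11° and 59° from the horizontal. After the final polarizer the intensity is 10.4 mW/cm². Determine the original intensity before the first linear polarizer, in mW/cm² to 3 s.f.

I₀ ≈ 46.5 mW/cm²

Unpolarized light through the first polarizer → I₁ = ½ I₀, now polarized at 11°.
I₂ = I₁ cos²(59° − 11°) = 0.5 I₀ · cos²(48°) = 0.2239 I₀.
So 10.4 mW/cm² = 0.2239 I₀, giving I₀ = 10.4/0.2239 = 46.46 mW/cm².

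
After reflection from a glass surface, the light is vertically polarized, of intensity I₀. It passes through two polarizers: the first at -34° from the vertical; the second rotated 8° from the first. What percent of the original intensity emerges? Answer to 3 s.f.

I₁ = I₀ cos²(-34° − 0°) = I₀ cos²(34°) = 0.6873 I₀.
I₂ = I₁ cos²(8°) = 0.6873 · 0.9806 I₀ = 0.674 I₀.
That is 67.4% of the incident intensity.

≈ 67.4%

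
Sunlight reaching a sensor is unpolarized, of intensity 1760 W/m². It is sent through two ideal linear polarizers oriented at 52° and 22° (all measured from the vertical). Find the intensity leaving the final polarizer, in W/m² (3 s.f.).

I ≈ 660 W/m²

Unpolarized light through the first polarizer → I₁ = 1760 W/m²/2 = 880 W/m², polarized at 52°.
I₂ = I₁ · cos²(30°) = 880 · 0.75 = 660 W/m².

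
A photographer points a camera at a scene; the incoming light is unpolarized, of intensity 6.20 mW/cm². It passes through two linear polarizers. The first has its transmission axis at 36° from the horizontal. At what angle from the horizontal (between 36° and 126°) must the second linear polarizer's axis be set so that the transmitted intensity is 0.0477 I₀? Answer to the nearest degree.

Unpolarized light through the first polarizer → I₁ = ½ I₀, now polarized at 36°.
Need I₂/I₀ = 0.0477, so cos²(θ − 36°) = 0.0477 / 0.5 = 0.0954.
θ − 36° = arccos(√0.0954) = 72.0°, giving θ ≈ 36 + 72.0 = 108.0°.

θ ≈ 108°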